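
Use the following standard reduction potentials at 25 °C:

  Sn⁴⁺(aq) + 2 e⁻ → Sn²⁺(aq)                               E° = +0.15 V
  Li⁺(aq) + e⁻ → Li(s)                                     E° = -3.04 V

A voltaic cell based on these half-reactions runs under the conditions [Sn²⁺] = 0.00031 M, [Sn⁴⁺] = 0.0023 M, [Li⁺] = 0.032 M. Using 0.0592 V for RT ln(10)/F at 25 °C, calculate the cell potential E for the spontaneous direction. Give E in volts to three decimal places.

+3.304 V

Sn⁴⁺/Sn²⁺ is the cathode (higher E°), Li⁺/Li the anode: E°cell = +0.15 − (-3.04) = +3.19 V, n = 2.
Overall: Sn⁴⁺(aq) + 2 Li(s) → Sn²⁺(aq) + 2 Li⁺(aq)
Q = [Sn²⁺]·[Li⁺]^2 / ([Sn⁴⁺]); log Q = -3.860.
E = E° − (0.0592/n) log Q = +3.19 − (0.0592/2)(-3.860) = +3.304 V.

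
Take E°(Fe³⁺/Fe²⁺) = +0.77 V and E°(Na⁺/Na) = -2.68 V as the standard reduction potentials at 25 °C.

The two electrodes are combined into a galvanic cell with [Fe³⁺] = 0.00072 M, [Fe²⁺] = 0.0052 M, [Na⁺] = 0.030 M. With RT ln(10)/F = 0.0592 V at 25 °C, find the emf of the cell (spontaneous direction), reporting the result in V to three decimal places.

+3.489 V

Fe³⁺/Fe²⁺ is the cathode (higher E°), Na⁺/Na the anode: E°cell = +0.77 − (-2.68) = +3.45 V, n = 1.
Overall: Fe³⁺(aq) + Na(s) → Fe²⁺(aq) + Na⁺(aq)
Q = [Fe²⁺]·[Na⁺] / ([Fe³⁺]); log Q = -0.664.
E = E° − (0.0592/n) log Q = +3.45 − (0.0592/1)(-0.664) = +3.489 V.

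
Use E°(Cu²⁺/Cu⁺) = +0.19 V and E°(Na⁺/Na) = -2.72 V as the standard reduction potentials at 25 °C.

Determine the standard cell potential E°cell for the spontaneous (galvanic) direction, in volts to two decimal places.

+2.91 V

The Cu²⁺/Cu⁺ couple has the higher reduction potential, so it is the cathode; Na⁺/Na is oxidised at the anode.
E°cell = E°(cathode) − E°(anode) = (+0.19) − (-2.72) = +2.91 V.
Since E°cell > 0, the reaction is spontaneous under standard conditions.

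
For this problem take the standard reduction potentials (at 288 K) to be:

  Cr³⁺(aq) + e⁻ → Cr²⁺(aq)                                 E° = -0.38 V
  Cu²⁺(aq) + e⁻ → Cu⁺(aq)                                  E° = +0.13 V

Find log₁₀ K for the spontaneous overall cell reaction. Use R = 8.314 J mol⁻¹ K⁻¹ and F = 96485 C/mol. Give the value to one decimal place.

Cathode: Cu²⁺/Cu⁺; anode: Cr³⁺/Cr²⁺. E°cell = (+0.13) − (-0.38) = +0.51 V, with n = 1.
ΔG° = −nFE° = −RT ln K, so ln K = nFE°/(RT) = (1)(96485)(+0.51) / ((8.314)(288)) = 20.551.
log₁₀ K = 20.551 / ln 10 = 8.9.

8.9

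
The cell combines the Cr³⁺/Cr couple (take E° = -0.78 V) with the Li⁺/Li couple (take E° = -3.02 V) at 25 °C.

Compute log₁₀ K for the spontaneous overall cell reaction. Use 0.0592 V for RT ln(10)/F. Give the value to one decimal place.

Cathode: Cr³⁺/Cr; anode: Li⁺/Li. E°cell = +2.24 V, n = 3.
log K = nE°cell / 0.0592 = (3)(+2.24) / 0.0592 = 113.5.

113.5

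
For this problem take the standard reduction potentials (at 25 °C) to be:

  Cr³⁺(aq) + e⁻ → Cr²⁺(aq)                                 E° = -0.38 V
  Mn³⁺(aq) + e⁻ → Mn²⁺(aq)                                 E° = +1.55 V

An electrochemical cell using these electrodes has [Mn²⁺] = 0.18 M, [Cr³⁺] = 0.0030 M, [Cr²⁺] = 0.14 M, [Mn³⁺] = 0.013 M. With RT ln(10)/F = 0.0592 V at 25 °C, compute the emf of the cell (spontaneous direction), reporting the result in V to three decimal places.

+1.961 V

Mn³⁺/Mn²⁺ is the cathode (higher E°), Cr³⁺/Cr²⁺ the anode: E°cell = +1.55 − (-0.38) = +1.93 V, n = 1.
Overall: Mn³⁺(aq) + Cr²⁺(aq) → Mn²⁺(aq) + Cr³⁺(aq)
Q = [Mn²⁺]·[Cr³⁺] / ([Mn³⁺]·[Cr²⁺]); log Q = -0.528.
E = E° − (0.0592/n) log Q = +1.93 − (0.0592/1)(-0.528) = +1.961 V.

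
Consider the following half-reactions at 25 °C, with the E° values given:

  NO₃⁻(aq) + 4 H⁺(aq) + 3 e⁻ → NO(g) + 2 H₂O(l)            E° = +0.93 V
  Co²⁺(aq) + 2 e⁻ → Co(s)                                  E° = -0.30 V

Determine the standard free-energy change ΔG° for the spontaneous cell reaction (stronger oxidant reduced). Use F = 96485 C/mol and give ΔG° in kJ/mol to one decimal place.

NO₃⁻/NO (E° = +0.93 V) is the cathode; Co²⁺/Co (E° = -0.30 V) is the anode, so E°cell = +1.23 V.
Balancing electrons gives n = 6 (lcm of 3 and 2).
ΔG° = −nFE° = −(6)(96485)(+1.23) = -712,059 J = -712.1 kJ/mol.

-712.1 kJ/mol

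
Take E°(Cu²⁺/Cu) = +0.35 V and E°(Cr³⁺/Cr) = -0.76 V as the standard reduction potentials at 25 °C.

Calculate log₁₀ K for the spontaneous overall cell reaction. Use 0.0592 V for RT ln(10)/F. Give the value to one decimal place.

112.5

Cathode: Cu²⁺/Cu; anode: Cr³⁺/Cr. E°cell = +1.11 V, n = 6.
log K = nE°cell / 0.0592 = (6)(+1.11) / 0.0592 = 112.5.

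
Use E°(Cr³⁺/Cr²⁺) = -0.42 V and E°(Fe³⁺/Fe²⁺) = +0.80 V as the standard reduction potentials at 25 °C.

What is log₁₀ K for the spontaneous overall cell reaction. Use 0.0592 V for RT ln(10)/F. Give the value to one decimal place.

Cathode: Fe³⁺/Fe²⁺; anode: Cr³⁺/Cr²⁺. E°cell = +1.22 V, n = 1.
log K = nE°cell / 0.0592 = (1)(+1.22) / 0.0592 = 20.6.

20.6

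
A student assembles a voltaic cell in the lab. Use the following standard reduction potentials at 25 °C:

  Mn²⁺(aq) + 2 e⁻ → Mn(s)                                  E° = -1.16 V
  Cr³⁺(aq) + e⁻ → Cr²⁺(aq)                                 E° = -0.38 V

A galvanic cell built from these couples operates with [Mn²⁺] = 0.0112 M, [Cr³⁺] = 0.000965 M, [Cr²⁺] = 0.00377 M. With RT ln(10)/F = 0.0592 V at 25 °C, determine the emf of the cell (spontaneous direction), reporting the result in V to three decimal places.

+0.803 V

Cr³⁺/Cr²⁺ is the cathode (higher E°), Mn²⁺/Mn the anode: E°cell = -0.38 − (-1.16) = +0.78 V, n = 2.
Overall: 2 Cr³⁺(aq) + Mn(s) → 2 Cr²⁺(aq) + Mn²⁺(aq)
Q = [Cr²⁺]^2·[Mn²⁺] / ([Cr³⁺]^2); log Q = -0.767.
E = E° − (0.0592/n) log Q = +0.78 − (0.0592/2)(-0.767) = +0.803 V.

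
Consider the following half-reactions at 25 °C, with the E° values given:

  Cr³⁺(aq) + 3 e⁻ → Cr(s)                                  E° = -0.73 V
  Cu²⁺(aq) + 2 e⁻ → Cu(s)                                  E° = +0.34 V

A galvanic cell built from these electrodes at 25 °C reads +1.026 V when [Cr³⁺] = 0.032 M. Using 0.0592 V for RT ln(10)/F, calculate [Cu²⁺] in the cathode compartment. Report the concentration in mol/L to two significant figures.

Cu²⁺/Cu is the cathode, Cr³⁺/Cr the anode: E°cell = +1.07 V, n = 6.
Overall reaction: 3 Cu²⁺(aq) + 2 Cr(s) → 3 Cu(s) + 2 Cr³⁺(aq); Q = [Cr³⁺]^2/[Cu²⁺]^3.
From E = E° − (0.0592/n) log Q: log Q = (E° − E)·n/0.0592 = (+1.07 − (+1.026))·6/0.0592 = 4.4595.
So 3·log[Cu²⁺] = 2·log(0.032) − log Q = -2.9897 − (4.4595) = -7.4492; log[Cu²⁺] = -7.4492 / 3 = -2.4831; [Cu²⁺] = 10^(-2.4831) ≈ 0.0033 M.

0.0033 M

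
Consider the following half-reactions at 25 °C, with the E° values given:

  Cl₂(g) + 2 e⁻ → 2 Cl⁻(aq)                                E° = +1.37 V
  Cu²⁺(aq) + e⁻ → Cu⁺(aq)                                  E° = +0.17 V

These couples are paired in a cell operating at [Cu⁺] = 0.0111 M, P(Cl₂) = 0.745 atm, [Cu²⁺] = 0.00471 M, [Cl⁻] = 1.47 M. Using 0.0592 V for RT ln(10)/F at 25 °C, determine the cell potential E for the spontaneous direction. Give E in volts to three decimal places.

Cl₂/Cl⁻ is the cathode (higher E°), Cu²⁺/Cu⁺ the anode: E°cell = +1.37 − (+0.17) = +1.20 V, n = 2.
Overall: Cl₂(g) + 2 Cu⁺(aq) → 2 Cl⁻(aq) + 2 Cu²⁺(aq)
Q = [Cl⁻]^2·[Cu²⁺]^2 / (P(Cl₂)·[Cu⁺]^2); log Q = -0.282.
E = E° − (0.0592/n) log Q = +1.20 − (0.0592/2)(-0.282) = +1.208 V.

+1.208 V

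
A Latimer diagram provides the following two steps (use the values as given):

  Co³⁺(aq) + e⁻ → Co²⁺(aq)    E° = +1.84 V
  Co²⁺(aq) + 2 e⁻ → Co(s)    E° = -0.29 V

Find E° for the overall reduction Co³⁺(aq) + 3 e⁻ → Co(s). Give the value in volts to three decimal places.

Adding the free-energy changes (−nFE°) of the two steps gives −n₃FE°₃ = −n₁FE°₁ − n₂FE°₂.
E°₃ = (1×+1.84 + 2×-0.29) / 3 = (+1.260) / 3 = +0.420 V.
E° values themselves are not directly additive — weighting by electron count is essential.

+0.420 V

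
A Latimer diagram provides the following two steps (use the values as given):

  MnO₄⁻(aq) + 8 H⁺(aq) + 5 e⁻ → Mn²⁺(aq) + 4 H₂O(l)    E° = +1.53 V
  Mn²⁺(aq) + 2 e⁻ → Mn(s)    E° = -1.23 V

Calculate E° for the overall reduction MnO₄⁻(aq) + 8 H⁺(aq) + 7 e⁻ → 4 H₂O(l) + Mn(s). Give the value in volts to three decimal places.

Since ΔG° = −nFE° is additive over sequential reductions, n₃E°₃ = n₁E°₁ + n₂E°₂.
E°₃ = (5×+1.53 + 2×-1.23) / 7 = (+5.190) / 7 = +0.741 V.
E° values themselves are not directly additive — weighting by electron count is essential.

+0.741 V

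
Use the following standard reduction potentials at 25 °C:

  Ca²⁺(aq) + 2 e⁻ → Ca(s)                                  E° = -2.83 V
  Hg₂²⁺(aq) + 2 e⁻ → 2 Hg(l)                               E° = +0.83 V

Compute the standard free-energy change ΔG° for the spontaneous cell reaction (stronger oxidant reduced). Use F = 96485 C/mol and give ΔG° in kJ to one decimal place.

Hg₂²⁺/Hg (E° = +0.83 V) is the cathode; Ca²⁺/Ca (E° = -2.83 V) is the anode, so E°cell = +3.66 V.
Balancing electrons gives n = 2 (lcm of 2 and 2).
ΔG° = −nFE° = −(2)(96485)(+3.66) = -706,270 J = -706.3 kJ.

-706.3 kJ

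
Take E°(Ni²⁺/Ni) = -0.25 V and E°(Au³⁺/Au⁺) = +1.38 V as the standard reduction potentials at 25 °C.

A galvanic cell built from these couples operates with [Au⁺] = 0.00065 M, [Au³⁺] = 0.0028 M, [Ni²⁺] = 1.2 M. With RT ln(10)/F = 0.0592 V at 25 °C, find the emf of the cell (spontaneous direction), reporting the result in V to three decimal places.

+1.646 V

Au³⁺/Au⁺ is the cathode (higher E°), Ni²⁺/Ni the anode: E°cell = +1.38 − (-0.25) = +1.63 V, n = 2.
Overall: Au³⁺(aq) + Ni(s) → Au⁺(aq) + Ni²⁺(aq)
Q = [Au⁺]·[Ni²⁺] / ([Au³⁺]); log Q = -0.555.
E = E° − (0.0592/n) log Q = +1.63 − (0.0592/2)(-0.555) = +1.646 V.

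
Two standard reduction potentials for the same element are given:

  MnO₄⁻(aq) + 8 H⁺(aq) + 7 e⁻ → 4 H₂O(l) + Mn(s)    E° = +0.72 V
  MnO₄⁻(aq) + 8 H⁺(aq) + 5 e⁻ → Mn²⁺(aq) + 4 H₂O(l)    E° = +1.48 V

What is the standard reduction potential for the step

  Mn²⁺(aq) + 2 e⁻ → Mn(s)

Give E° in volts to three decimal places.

Sequential free energies add, so n₃E°₃ = n₁E°₁ + n₂E°₂.
With n₃ = 7, and the known step contributing 5×(+1.48) V, the unknown satisfies 2·E° = 7×(+0.72) − 5×(+1.48) = -2.360.
E° = -2.360 / 2 = -1.180 V.

-1.180 V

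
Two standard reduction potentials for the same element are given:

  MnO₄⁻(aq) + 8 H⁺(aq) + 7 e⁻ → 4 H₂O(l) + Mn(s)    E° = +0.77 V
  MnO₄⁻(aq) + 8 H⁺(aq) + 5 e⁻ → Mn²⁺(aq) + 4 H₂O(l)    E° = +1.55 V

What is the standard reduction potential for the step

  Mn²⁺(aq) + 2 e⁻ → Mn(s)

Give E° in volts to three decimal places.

-1.180 V

Sequential free energies add, so n₃E°₃ = n₁E°₁ + n₂E°₂.
With n₃ = 7, and the known step contributing 5×(+1.55) V, the unknown satisfies 2·E° = 7×(+0.77) − 5×(+1.55) = -2.360.
E° = -2.360 / 2 = -1.180 V.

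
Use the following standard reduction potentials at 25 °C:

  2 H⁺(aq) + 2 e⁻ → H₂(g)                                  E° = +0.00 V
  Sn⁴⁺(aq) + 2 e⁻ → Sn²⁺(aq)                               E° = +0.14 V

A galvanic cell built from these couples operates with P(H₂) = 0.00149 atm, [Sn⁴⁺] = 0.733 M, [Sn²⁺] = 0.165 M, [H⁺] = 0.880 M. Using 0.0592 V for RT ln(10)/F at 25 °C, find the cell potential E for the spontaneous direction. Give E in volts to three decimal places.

+0.079 V

Sn⁴⁺/Sn²⁺ is the cathode (higher E°), H⁺/H₂ the anode: E°cell = +0.14 − (+0.00) = +0.14 V, n = 2.
Overall: Sn⁴⁺(aq) + H₂(g) → Sn²⁺(aq) + 2 H⁺(aq)
Q = [Sn²⁺]·[H⁺]^2 / ([Sn⁴⁺]·P(H₂)); log Q = 2.068.
E = E° − (0.0592/n) log Q = +0.14 − (0.0592/2)(2.068) = +0.079 V.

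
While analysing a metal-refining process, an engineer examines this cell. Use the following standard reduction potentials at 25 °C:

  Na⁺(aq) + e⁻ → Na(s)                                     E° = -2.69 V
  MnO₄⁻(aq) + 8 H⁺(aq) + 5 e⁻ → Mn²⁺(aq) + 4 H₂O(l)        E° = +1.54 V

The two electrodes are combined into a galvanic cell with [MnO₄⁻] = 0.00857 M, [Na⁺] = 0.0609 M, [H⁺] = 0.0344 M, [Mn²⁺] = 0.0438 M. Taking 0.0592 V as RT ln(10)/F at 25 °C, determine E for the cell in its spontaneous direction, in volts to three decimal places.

+4.155 V

MnO₄⁻/Mn²⁺ is the cathode (higher E°), Na⁺/Na the anode: E°cell = +1.54 − (-2.69) = +4.23 V, n = 5.
Overall: MnO₄⁻(aq) + 8 H⁺(aq) + 5 Na(s) → Mn²⁺(aq) + 4 H₂O(l) + 5 Na⁺(aq)
Q = [Mn²⁺]·[Na⁺]^5 / ([MnO₄⁻]·[H⁺]^8); log Q = 6.339.
E = E° − (0.0592/n) log Q = +4.23 − (0.0592/5)(6.339) = +4.155 V.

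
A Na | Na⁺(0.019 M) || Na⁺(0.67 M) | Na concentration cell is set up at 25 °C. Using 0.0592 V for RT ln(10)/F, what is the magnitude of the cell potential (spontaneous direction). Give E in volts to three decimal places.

+0.092 V

For a concentration cell E°cell = 0. The 0.67 M side is the cathode (reduction is favoured where [Na⁺] is higher).
With n = 1, E = −(0.0592/1) log([Na⁺]ₐₙ/[Na⁺]꜀ₐₜ) = −(0.0592/1) log(0.019/0.67) = −(0.0592/1)(-1.547) = +0.092 V.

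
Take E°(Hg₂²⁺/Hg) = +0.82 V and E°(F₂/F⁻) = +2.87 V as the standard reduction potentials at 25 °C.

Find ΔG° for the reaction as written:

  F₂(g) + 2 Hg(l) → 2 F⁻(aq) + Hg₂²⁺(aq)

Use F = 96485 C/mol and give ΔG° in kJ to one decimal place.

-395.6 kJ

As written, F₂/F⁻ is reduced (cathode) and Hg₂²⁺/Hg is oxidised (anode), so E°cell = (+2.87) − (+0.82) = +2.05 V.
Balancing electrons gives n = 2.
ΔG° = −nFE° = −(2)(96485)(+2.05) = -395,588 J = -395.6 kJ.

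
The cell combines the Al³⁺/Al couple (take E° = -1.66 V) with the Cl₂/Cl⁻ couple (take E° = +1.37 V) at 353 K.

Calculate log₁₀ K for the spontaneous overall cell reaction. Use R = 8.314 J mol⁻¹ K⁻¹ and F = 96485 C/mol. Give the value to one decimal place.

Cathode: Cl₂/Cl⁻; anode: Al³⁺/Al. E°cell = (+1.37) − (-1.66) = +3.03 V, with n = 6.
ΔG° = −nFE° = −RT ln K, so ln K = nFE°/(RT) = (6)(96485)(+3.03) / ((8.314)(353)) = 597.680.
log₁₀ K = 597.680 / ln 10 = 259.6.

259.6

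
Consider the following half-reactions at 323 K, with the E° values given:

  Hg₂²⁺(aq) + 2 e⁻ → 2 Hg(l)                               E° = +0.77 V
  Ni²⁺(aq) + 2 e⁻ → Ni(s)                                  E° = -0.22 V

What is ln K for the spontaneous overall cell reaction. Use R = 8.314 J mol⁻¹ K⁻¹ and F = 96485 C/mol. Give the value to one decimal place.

71.1

Cathode: Hg₂²⁺/Hg; anode: Ni²⁺/Ni. E°cell = (+0.77) − (-0.22) = +0.99 V, with n = 2.
ΔG° = −nFE° = −RT ln K, so ln K = nFE°/(RT) = (2)(96485)(+0.99) / ((8.314)(323)) = 71.140.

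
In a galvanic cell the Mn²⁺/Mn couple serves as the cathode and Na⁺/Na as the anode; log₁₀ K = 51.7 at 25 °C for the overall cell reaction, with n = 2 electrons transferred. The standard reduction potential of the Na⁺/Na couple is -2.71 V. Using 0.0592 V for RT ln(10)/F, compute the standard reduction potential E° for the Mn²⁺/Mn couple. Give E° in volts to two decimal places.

E°cell = (0.0592/n)·log K = (0.0592/2)(51.7) = +1.530 V.
Since Mn²⁺/Mn is the cathode and Na⁺/Na the anode, E°cell = E°(Mn²⁺/Mn) − E°(Na⁺/Na).
So E°(Mn²⁺/Mn) = E°cell + E°(Na⁺/Na) = +1.530 + (-2.71) = -1.18 V.

-1.18 V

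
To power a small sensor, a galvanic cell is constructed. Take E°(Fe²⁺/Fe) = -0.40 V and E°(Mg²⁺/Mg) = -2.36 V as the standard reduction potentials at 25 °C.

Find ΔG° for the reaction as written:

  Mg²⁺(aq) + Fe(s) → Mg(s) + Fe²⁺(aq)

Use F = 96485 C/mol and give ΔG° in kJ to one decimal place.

As written, Mg²⁺/Mg is reduced (cathode) and Fe²⁺/Fe is oxidised (anode), so E°cell = (-2.36) − (-0.40) = -1.96 V.
Balancing electrons gives n = 2.
ΔG° = −nFE° = −(2)(96485)(-1.96) = 378,221 J = +378.2 kJ.

+378.2 kJ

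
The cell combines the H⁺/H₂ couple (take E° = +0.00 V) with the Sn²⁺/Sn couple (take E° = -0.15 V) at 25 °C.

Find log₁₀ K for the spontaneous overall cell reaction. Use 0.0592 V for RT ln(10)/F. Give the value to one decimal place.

Cathode: H⁺/H₂; anode: Sn²⁺/Sn. E°cell = +0.15 V, n = 2.
log K = nE°cell / 0.0592 = (2)(+0.15) / 0.0592 = 5.1.

5.1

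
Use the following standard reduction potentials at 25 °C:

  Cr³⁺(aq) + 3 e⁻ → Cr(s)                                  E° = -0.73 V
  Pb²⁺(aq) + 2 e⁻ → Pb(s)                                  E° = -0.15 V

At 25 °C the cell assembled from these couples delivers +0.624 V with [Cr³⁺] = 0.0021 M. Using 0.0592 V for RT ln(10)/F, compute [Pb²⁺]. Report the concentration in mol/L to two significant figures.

0.50 M

Pb²⁺/Pb is the cathode, Cr³⁺/Cr the anode: E°cell = +0.58 V, n = 6.
Overall reaction: 3 Pb²⁺(aq) + 2 Cr(s) → 3 Pb(s) + 2 Cr³⁺(aq); Q = [Cr³⁺]^2/[Pb²⁺]^3.
From E = E° − (0.0592/n) log Q: log Q = (E° − E)·n/0.0592 = (+0.58 − (+0.624))·6/0.0592 = -4.4595.
So 3·log[Pb²⁺] = 2·log(0.0021) − log Q = -5.3556 − (-4.4595) = -0.8961; log[Pb²⁺] = -0.8961 / 3 = -0.2987; [Pb²⁺] = 10^(-0.2987) ≈ 0.50 M.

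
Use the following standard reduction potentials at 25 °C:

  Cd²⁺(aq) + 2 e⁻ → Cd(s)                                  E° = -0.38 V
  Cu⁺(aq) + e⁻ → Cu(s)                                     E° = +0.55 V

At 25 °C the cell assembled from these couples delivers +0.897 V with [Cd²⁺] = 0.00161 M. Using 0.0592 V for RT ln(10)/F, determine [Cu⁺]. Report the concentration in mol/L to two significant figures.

0.011 M

Cu⁺/Cu is the cathode, Cd²⁺/Cd the anode: E°cell = +0.93 V, n = 2.
Overall reaction: 2 Cu⁺(aq) + Cd(s) → 2 Cu(s) + Cd²⁺(aq); Q = [Cd²⁺]^1/[Cu⁺]^2.
From E = E° − (0.0592/n) log Q: log Q = (E° − E)·n/0.0592 = (+0.93 − (+0.897))·2/0.0592 = 1.1149.
So 2·log[Cu⁺] = 1·log(0.00161) − log Q = -2.7932 − (1.1149) = -3.9081; log[Cu⁺] = -3.9081 / 2 = -1.9541; [Cu⁺] = 10^(-1.9541) ≈ 0.011 M.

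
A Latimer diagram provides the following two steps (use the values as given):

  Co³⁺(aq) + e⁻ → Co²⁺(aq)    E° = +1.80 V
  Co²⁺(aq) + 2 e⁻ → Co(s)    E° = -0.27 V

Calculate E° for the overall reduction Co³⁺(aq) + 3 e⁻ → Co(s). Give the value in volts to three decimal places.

Standard free energies of sequential steps add: ΔG°₃ = ΔG°₁ + ΔG°₂, so n₃E°₃ = n₁E°₁ + n₂E°₂.
E°₃ = (1×+1.80 + 2×-0.27) / 3 = (+1.260) / 3 = +0.420 V.
E° values themselves are not directly additive — weighting by electron count is essential.

+0.420 V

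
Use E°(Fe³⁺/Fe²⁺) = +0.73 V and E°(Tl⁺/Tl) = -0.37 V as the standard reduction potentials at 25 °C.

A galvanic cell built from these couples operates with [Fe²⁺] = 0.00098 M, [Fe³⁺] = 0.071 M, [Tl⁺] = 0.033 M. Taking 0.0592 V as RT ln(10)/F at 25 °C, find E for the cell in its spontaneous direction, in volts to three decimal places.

Fe³⁺/Fe²⁺ is the cathode (higher E°), Tl⁺/Tl the anode: E°cell = +0.73 − (-0.37) = +1.10 V, n = 1.
Overall: Fe³⁺(aq) + Tl(s) → Fe²⁺(aq) + Tl⁺(aq)
Q = [Fe²⁺]·[Tl⁺] / ([Fe³⁺]); log Q = -3.342.
E = E° − (0.0592/n) log Q = +1.10 − (0.0592/1)(-3.342) = +1.298 V.

+1.298 V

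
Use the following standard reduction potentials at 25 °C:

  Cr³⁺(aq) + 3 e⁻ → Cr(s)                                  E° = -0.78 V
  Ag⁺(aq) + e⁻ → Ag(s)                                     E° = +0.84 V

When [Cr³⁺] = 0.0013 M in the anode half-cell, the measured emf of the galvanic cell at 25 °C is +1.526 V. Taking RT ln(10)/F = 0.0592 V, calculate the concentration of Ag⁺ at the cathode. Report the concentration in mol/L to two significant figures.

0.0028 M

Ag⁺/Ag is the cathode, Cr³⁺/Cr the anode: E°cell = +1.62 V, n = 3.
Overall reaction: 3 Ag⁺(aq) + Cr(s) → 3 Ag(s) + Cr³⁺(aq); Q = [Cr³⁺]^1/[Ag⁺]^3.
From E = E° − (0.0592/n) log Q: log Q = (E° − E)·n/0.0592 = (+1.62 − (+1.526))·3/0.0592 = 4.7635.
So 3·log[Ag⁺] = 1·log(0.0013) − log Q = -2.8861 − (4.7635) = -7.6496; log[Ag⁺] = -7.6496 / 3 = -2.5499; [Ag⁺] = 10^(-2.5499) ≈ 0.0028 M.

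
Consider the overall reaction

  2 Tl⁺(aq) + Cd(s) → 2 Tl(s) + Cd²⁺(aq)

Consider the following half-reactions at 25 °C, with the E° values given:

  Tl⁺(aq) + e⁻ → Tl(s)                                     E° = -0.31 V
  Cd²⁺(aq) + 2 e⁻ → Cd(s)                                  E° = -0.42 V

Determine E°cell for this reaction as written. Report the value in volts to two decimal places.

+0.11 V

The Tl⁺/Tl couple has the higher reduction potential, so it is the cathode; Cd²⁺/Cd is oxidised at the anode.
E°cell = E°(cathode) − E°(anode) = (-0.31) − (-0.42) = +0.11 V.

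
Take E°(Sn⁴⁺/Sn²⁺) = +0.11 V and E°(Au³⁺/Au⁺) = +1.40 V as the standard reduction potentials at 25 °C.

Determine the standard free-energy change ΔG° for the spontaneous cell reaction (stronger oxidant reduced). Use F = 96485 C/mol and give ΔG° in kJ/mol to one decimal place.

Au³⁺/Au⁺ (E° = +1.40 V) is the cathode; Sn⁴⁺/Sn²⁺ (E° = +0.11 V) is the anode, so E°cell = +1.29 V.
Balancing electrons gives n = 2 (lcm of 2 and 2).
ΔG° = −nFE° = −(2)(96485)(+1.29) = -248,931 J = -248.9 kJ/mol.

-248.9 kJ/mol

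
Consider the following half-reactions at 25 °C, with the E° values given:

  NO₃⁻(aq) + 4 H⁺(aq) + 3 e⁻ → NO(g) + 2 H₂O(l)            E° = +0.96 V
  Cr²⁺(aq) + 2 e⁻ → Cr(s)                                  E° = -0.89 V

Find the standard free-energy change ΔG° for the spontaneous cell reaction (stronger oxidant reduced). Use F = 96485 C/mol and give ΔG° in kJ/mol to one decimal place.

NO₃⁻/NO (E° = +0.96 V) is the cathode; Cr²⁺/Cr (E° = -0.89 V) is the anode, so E°cell = +1.85 V.
Balancing electrons gives n = 6 (lcm of 3 and 2).
ΔG° = −nFE° = −(6)(96485)(+1.85) = -1,070,984 J = -1071.0 kJ/mol.

-1071.0 kJ/mol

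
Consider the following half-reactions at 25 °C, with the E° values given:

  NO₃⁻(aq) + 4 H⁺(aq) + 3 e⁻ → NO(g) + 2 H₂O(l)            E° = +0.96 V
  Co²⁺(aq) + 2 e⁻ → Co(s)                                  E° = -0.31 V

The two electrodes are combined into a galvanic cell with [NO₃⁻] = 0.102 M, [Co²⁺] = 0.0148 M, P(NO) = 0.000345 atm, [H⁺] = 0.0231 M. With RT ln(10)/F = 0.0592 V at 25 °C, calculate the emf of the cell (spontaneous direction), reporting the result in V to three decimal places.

+1.244 V

NO₃⁻/NO is the cathode (higher E°), Co²⁺/Co the anode: E°cell = +0.96 − (-0.31) = +1.27 V, n = 6.
Overall: 2 NO₃⁻(aq) + 8 H⁺(aq) + 3 Co(s) → 2 NO(g) + 4 H₂O(l) + 3 Co²⁺(aq)
Q = P(NO)^2·[Co²⁺]^3 / ([NO₃⁻]^2·[H⁺]^8); log Q = 2.660.
E = E° − (0.0592/n) log Q = +1.27 − (0.0592/6)(2.660) = +1.244 V.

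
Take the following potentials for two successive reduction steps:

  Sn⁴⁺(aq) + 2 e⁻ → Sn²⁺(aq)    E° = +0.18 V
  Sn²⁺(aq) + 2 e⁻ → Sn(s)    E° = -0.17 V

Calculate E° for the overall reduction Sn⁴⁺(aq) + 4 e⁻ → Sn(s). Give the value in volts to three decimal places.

Since ΔG° = −nFE° is additive over sequential reductions, n₃E°₃ = n₁E°₁ + n₂E°₂.
E°₃ = (2×+0.18 + 2×-0.17) / 4 = (+0.020) / 4 = +0.005 V.

+0.005 V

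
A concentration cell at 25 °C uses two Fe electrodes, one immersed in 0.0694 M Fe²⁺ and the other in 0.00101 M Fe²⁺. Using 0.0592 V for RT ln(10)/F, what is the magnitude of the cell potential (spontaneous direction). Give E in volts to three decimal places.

For a concentration cell E°cell = 0. The 0.0694 M side is the cathode (reduction is favoured where [Fe²⁺] is higher).
With n = 2, E = −(0.0592/2) log([Fe²⁺]ₐₙ/[Fe²⁺]꜀ₐₜ) = −(0.0592/2) log(0.00101/0.0694) = −(0.0592/2)(-1.837) = +0.054 V.

+0.054 V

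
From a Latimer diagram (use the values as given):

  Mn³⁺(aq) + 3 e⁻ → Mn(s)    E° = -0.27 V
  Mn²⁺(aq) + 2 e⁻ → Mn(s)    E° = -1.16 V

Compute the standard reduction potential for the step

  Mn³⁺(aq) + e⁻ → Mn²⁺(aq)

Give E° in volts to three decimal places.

+1.510 V

Sequential free energies add, so n₃E°₃ = n₁E°₁ + n₂E°₂.
With n₃ = 3, and the known step contributing 2×(-1.16) V, the unknown satisfies 1·E° = 3×(-0.27) − 2×(-1.16) = +1.510.
E° = +1.510 / 1 = +1.510 V.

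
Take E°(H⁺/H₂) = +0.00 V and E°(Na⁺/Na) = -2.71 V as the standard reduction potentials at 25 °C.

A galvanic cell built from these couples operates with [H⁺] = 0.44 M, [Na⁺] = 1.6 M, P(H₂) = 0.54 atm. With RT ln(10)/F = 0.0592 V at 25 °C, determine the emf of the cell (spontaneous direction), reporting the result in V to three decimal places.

H⁺/H₂ is the cathode (higher E°), Na⁺/Na the anode: E°cell = +0.00 − (-2.71) = +2.71 V, n = 2.
Overall: 2 H⁺(aq) + 2 Na(s) → H₂(g) + 2 Na⁺(aq)
Q = P(H₂)·[Na⁺]^2 / ([H⁺]^2); log Q = 0.854.
E = E° − (0.0592/n) log Q = +2.71 − (0.0592/2)(0.854) = +2.685 V.

+2.685 V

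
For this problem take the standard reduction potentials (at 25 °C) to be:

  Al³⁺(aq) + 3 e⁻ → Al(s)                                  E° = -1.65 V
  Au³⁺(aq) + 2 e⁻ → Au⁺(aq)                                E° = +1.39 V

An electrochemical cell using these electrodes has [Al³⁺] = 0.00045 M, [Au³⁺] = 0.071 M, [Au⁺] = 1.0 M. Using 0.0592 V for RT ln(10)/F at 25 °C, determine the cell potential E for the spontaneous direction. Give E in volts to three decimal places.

Au³⁺/Au⁺ is the cathode (higher E°), Al³⁺/Al the anode: E°cell = +1.39 − (-1.65) = +3.04 V, n = 6.
Overall: 3 Au³⁺(aq) + 2 Al(s) → 3 Au⁺(aq) + 2 Al³⁺(aq)
Q = [Au⁺]^3·[Al³⁺]^2 / ([Au³⁺]^3); log Q = -3.247.
E = E° − (0.0592/n) log Q = +3.04 − (0.0592/6)(-3.247) = +3.072 V.

+3.072 V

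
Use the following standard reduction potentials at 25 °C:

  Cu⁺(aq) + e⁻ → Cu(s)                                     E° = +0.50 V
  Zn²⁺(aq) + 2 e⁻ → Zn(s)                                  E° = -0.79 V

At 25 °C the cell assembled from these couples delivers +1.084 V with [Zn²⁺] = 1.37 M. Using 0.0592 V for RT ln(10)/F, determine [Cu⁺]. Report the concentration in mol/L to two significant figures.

0.00039 M

Cu⁺/Cu is the cathode, Zn²⁺/Zn the anode: E°cell = +1.29 V, n = 2.
Overall reaction: 2 Cu⁺(aq) + Zn(s) → 2 Cu(s) + Zn²⁺(aq); Q = [Zn²⁺]^1/[Cu⁺]^2.
From E = E° − (0.0592/n) log Q: log Q = (E° − E)·n/0.0592 = (+1.29 − (+1.084))·2/0.0592 = 6.9595.
So 2·log[Cu⁺] = 1·log(1.37) − log Q = 0.1367 − (6.9595) = -6.8228; log[Cu⁺] = -6.8228 / 2 = -3.4114; [Cu⁺] = 10^(-3.4114) ≈ 0.00039 M.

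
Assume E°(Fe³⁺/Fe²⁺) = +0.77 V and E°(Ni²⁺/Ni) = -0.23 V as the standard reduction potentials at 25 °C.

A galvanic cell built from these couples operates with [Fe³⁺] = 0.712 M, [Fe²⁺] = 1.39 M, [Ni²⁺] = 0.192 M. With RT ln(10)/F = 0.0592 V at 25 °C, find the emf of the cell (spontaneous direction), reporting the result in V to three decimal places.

+1.004 V

Fe³⁺/Fe²⁺ is the cathode (higher E°), Ni²⁺/Ni the anode: E°cell = +0.77 − (-0.23) = +1.00 V, n = 2.
Overall: 2 Fe³⁺(aq) + Ni(s) → 2 Fe²⁺(aq) + Ni²⁺(aq)
Q = [Fe²⁺]^2·[Ni²⁺] / ([Fe³⁺]^2); log Q = -0.136.
E = E° − (0.0592/n) log Q = +1.00 − (0.0592/2)(-0.136) = +1.004 V.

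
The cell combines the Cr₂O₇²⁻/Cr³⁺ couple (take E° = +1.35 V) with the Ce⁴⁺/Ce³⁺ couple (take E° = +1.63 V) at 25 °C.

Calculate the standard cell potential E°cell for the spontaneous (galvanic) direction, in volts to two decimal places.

+0.28 V

The Ce⁴⁺/Ce³⁺ couple has the higher reduction potential, so it is the cathode; Cr₂O₇²⁻/Cr³⁺ is oxidised at the anode.
E°cell = E°(cathode) − E°(anode) = (+1.63) − (+1.35) = +0.28 V.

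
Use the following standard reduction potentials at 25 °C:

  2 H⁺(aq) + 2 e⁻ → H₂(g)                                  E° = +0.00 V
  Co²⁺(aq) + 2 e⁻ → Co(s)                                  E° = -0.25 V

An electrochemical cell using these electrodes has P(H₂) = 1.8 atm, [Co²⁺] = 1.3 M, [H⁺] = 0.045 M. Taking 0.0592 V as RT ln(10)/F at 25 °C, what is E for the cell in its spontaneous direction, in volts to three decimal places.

+0.159 V

H⁺/H₂ is the cathode (higher E°), Co²⁺/Co the anode: E°cell = +0.00 − (-0.25) = +0.25 V, n = 2.
Overall: 2 H⁺(aq) + Co(s) → H₂(g) + Co²⁺(aq)
Q = P(H₂)·[Co²⁺] / ([H⁺]^2); log Q = 3.063.
E = E° − (0.0592/n) log Q = +0.25 − (0.0592/2)(3.063) = +0.159 V.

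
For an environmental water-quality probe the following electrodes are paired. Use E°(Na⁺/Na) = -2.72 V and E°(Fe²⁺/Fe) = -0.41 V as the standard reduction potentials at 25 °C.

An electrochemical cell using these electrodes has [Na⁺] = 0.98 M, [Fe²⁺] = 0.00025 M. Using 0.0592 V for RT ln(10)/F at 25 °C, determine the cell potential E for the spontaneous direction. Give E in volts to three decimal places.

Fe²⁺/Fe is the cathode (higher E°), Na⁺/Na the anode: E°cell = -0.41 − (-2.72) = +2.31 V, n = 2.
Overall: Fe²⁺(aq) + 2 Na(s) → Fe(s) + 2 Na⁺(aq)
Q = [Na⁺]^2 / ([Fe²⁺]); log Q = 3.585.
E = E° − (0.0592/n) log Q = +2.31 − (0.0592/2)(3.585) = +2.204 V.

+2.204 V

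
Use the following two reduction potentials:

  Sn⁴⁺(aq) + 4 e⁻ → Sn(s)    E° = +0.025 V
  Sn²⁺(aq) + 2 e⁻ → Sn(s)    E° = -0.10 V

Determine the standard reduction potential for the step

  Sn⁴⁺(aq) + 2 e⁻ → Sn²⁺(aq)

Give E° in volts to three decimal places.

+0.150 V

Sequential free energies add, so n₃E°₃ = n₁E°₁ + n₂E°₂.
With n₃ = 4, and the known step contributing 2×(-0.10) V, the unknown satisfies 2·E° = 4×(+0.025) − 2×(-0.10) = +0.300.
E° = +0.300 / 2 = +0.150 V.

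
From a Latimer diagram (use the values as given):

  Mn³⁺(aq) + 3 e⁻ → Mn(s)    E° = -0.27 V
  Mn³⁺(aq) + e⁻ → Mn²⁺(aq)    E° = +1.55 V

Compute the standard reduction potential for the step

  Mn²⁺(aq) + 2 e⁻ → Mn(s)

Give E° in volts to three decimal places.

-1.180 V

Sequential free energies add, so n₃E°₃ = n₁E°₁ + n₂E°₂.
With n₃ = 3, and the known step contributing 1×(+1.55) V, the unknown satisfies 2·E° = 3×(-0.27) − 1×(+1.55) = -2.360.
E° = -2.360 / 2 = -1.180 V.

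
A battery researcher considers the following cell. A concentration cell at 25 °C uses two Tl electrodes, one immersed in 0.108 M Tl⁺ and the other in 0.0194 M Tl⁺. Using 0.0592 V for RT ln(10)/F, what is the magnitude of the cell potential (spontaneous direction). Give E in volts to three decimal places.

+0.044 V

For a concentration cell E°cell = 0. The 0.108 M side is the cathode (reduction is favoured where [Tl⁺] is higher).
With n = 1, E = −(0.0592/1) log([Tl⁺]ₐₙ/[Tl⁺]꜀ₐₜ) = −(0.0592/1) log(0.0194/0.108) = −(0.0592/1)(-0.746) = +0.044 V.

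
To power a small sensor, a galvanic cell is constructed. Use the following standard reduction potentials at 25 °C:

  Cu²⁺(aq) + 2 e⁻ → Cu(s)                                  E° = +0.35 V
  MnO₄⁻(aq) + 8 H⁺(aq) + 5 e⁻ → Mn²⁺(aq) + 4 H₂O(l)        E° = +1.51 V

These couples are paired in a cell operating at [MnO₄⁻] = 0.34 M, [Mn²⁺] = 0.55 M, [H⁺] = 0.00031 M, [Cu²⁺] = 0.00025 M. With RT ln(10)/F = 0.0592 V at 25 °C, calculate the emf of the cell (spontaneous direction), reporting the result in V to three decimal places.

MnO₄⁻/Mn²⁺ is the cathode (higher E°), Cu²⁺/Cu the anode: E°cell = +1.51 − (+0.35) = +1.16 V, n = 10.
Overall: 2 MnO₄⁻(aq) + 16 H⁺(aq) + 5 Cu(s) → 2 Mn²⁺(aq) + 8 H₂O(l) + 5 Cu²⁺(aq)
Q = [Mn²⁺]^2·[Cu²⁺]^5 / ([MnO₄⁻]^2·[H⁺]^16); log Q = 38.546.
E = E° − (0.0592/n) log Q = +1.16 − (0.0592/10)(38.546) = +0.932 V.

+0.932 V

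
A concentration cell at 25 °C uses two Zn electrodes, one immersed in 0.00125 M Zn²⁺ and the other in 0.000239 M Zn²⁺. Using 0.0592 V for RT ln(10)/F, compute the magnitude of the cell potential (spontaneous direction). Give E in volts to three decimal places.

+0.021 V

For a concentration cell E°cell = 0. The 0.00125 M side is the cathode (reduction is favoured where [Zn²⁺] is higher).
With n = 2, E = −(0.0592/2) log([Zn²⁺]ₐₙ/[Zn²⁺]꜀ₐₜ) = −(0.0592/2) log(0.000239/0.00125) = −(0.0592/2)(-0.719) = +0.021 V.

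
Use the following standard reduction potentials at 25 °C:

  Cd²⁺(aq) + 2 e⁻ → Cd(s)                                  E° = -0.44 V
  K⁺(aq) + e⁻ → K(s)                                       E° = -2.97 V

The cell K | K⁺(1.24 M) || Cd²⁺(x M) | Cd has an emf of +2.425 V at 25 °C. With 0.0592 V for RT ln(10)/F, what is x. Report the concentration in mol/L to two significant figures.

0.00044 M

Cd²⁺/Cd is the cathode, K⁺/K the anode: E°cell = +2.53 V, n = 2.
Overall reaction: Cd²⁺(aq) + 2 K(s) → Cd(s) + 2 K⁺(aq); Q = [K⁺]^2/[Cd²⁺]^1.
From E = E° − (0.0592/n) log Q: log Q = (E° − E)·n/0.0592 = (+2.53 − (+2.425))·2/0.0592 = 3.5473.
So 1·log[Cd²⁺] = 2·log(1.24) − log Q = 0.1868 − (3.5473) = -3.3605; [Cd²⁺] = 10^(-3.3605) ≈ 0.00044 M.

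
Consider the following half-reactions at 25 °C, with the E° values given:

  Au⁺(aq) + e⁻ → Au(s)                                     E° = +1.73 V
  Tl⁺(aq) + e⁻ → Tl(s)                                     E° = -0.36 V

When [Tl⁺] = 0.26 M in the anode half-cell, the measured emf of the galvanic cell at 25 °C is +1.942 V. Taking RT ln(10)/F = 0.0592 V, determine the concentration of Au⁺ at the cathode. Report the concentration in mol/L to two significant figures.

0.00082 M

Au⁺/Au is the cathode, Tl⁺/Tl the anode: E°cell = +2.09 V, n = 1.
Overall reaction: Au⁺(aq) + Tl(s) → Au(s) + Tl⁺(aq); Q = [Tl⁺]^1/[Au⁺]^1.
From E = E° − (0.0592/n) log Q: log Q = (E° − E)·n/0.0592 = (+2.09 − (+1.942))·1/0.0592 = 2.5000.
So 1·log[Au⁺] = 1·log(0.26) − log Q = -0.5850 − (2.5000) = -3.0850; [Au⁺] = 10^(-3.0850) ≈ 0.00082 M.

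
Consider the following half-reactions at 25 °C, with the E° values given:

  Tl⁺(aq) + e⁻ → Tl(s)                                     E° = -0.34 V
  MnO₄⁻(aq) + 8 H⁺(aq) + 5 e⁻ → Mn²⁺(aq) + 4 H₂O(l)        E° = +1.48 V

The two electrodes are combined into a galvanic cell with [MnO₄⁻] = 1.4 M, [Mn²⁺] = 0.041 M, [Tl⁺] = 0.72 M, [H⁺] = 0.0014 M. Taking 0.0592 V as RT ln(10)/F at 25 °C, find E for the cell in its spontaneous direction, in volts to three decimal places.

MnO₄⁻/Mn²⁺ is the cathode (higher E°), Tl⁺/Tl the anode: E°cell = +1.48 − (-0.34) = +1.82 V, n = 5.
Overall: MnO₄⁻(aq) + 8 H⁺(aq) + 5 Tl(s) → Mn²⁺(aq) + 4 H₂O(l) + 5 Tl⁺(aq)
Q = [Mn²⁺]·[Tl⁺]^5 / ([MnO₄⁻]·[H⁺]^8); log Q = 20.584.
E = E° − (0.0592/n) log Q = +1.82 − (0.0592/5)(20.584) = +1.576 V.

+1.576 V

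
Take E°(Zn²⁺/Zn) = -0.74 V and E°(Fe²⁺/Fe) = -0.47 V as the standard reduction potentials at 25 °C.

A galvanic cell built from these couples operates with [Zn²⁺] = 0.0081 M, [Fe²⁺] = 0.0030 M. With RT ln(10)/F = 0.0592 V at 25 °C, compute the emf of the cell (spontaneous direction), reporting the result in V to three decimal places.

+0.257 V

Fe²⁺/Fe is the cathode (higher E°), Zn²⁺/Zn the anode: E°cell = -0.47 − (-0.74) = +0.27 V, n = 2.
Overall: Fe²⁺(aq) + Zn(s) → Fe(s) + Zn²⁺(aq)
Q = [Zn²⁺] / ([Fe²⁺]); log Q = 0.431.
E = E° − (0.0592/n) log Q = +0.27 − (0.0592/2)(0.431) = +0.257 V.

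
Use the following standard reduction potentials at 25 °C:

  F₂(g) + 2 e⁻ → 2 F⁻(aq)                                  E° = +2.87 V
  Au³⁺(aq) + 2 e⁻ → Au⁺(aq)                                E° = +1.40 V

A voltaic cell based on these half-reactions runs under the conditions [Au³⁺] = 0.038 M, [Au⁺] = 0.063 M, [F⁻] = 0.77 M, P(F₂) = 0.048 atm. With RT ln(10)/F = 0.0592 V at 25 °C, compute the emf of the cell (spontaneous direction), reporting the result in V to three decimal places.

F₂/F⁻ is the cathode (higher E°), Au³⁺/Au⁺ the anode: E°cell = +2.87 − (+1.40) = +1.47 V, n = 2.
Overall: F₂(g) + Au⁺(aq) → 2 F⁻(aq) + Au³⁺(aq)
Q = [F⁻]^2·[Au³⁺] / (P(F₂)·[Au⁺]); log Q = 0.872.
E = E° − (0.0592/n) log Q = +1.47 − (0.0592/2)(0.872) = +1.444 V.

+1.444 V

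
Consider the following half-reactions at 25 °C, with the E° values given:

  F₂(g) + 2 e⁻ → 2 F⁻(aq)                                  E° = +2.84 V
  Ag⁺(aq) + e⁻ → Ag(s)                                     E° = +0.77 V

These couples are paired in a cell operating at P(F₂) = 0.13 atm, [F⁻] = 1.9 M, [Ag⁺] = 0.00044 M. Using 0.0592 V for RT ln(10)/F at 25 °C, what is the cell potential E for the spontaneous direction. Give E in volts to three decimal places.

+2.226 V

F₂/F⁻ is the cathode (higher E°), Ag⁺/Ag the anode: E°cell = +2.84 − (+0.77) = +2.07 V, n = 2.
Overall: F₂(g) + 2 Ag(s) → 2 F⁻(aq) + 2 Ag⁺(aq)
Q = [F⁻]^2·[Ag⁺]^2 / (P(F₂)); log Q = -5.270.
E = E° − (0.0592/n) log Q = +2.07 − (0.0592/2)(-5.270) = +2.226 V.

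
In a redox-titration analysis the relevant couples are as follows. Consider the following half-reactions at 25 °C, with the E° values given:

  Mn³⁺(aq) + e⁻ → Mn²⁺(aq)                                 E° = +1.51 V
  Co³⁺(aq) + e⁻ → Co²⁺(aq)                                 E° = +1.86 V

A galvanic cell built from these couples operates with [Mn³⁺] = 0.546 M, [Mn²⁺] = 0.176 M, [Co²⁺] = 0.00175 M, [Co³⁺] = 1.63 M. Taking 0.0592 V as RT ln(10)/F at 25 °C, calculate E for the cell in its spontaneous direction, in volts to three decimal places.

+0.497 V

Co³⁺/Co²⁺ is the cathode (higher E°), Mn³⁺/Mn²⁺ the anode: E°cell = +1.86 − (+1.51) = +0.35 V, n = 1.
Overall: Co³⁺(aq) + Mn²⁺(aq) → Co²⁺(aq) + Mn³⁺(aq)
Q = [Co²⁺]·[Mn³⁺] / ([Co³⁺]·[Mn²⁺]); log Q = -2.477.
E = E° − (0.0592/n) log Q = +0.35 − (0.0592/1)(-2.477) = +0.497 V.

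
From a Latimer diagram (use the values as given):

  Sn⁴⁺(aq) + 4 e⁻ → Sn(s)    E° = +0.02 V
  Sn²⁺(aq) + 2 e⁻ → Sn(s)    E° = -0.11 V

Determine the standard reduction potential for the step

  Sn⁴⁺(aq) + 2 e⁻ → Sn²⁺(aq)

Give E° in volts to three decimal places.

+0.150 V

Sequential free energies add, so n₃E°₃ = n₁E°₁ + n₂E°₂.
With n₃ = 4, and the known step contributing 2×(-0.11) V, the unknown satisfies 2·E° = 4×(+0.02) − 2×(-0.11) = +0.300.
E° = +0.300 / 2 = +0.150 V.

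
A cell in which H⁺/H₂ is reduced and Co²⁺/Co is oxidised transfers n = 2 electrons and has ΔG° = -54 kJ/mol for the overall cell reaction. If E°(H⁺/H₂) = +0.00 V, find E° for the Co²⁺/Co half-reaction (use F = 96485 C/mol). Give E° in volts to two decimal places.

-0.28 V

E°cell = −ΔG°/(nF) = −(-54×10³)/((2)(96485)) = +0.280 V.
Since H⁺/H₂ is the cathode and Co²⁺/Co the anode, E°cell = E°(H⁺/H₂) − E°(Co²⁺/Co).
So E°(Co²⁺/Co) = E°(H⁺/H₂) − E°cell = (+0.00) − (+0.280) = -0.28 V.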